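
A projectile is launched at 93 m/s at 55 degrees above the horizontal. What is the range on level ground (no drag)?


R = v0^2 * sin(2*theta) / g = 93^2 * sin(2*55°) / 9.81 = 828.5 m

828.5 m


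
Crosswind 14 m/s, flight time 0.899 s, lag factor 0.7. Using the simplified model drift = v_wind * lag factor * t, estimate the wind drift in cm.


drift = v_wind * lag * t = 14 * 0.7 * 0.899 = 8.8102 m ≈ 881 cm

881 cm


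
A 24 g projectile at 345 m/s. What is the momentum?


p = m*v = 0.024*345 = 8.28 kg·m/s

8.28 kg·m/s


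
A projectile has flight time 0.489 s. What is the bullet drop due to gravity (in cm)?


drop = 0.5*g*t^2 = 0.5*9.81*0.489^2 = 1.17289 m ≈ 117.3 cm

117.3 cm


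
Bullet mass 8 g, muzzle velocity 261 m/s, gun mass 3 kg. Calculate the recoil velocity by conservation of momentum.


v_recoil = m_p * v_p / m_gun = 0.008 * 261 / 3 = 0.696 m/s

0.696 m/s


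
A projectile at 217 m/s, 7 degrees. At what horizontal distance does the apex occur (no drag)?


R = v0^2*sin(2*theta)/g = 217^2*sin(2*7°)/9.81 = 1161.25 m
apex_dist = R/2 = 1161.25/2 = 580.6 m

580.6 m


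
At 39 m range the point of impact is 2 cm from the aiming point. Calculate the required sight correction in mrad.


1 mrad subtends 1 cm per 10 m of range, so adj = error_cm / (dist_m / 10) = 2 / (39/10) = 0.5128 mrad

0.5128 mrad


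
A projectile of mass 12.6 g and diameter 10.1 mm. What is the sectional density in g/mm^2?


SD = m/d^2 = 12.6/10.1^2 = 0.1235 g/mm^2

0.1235 g/mm^2


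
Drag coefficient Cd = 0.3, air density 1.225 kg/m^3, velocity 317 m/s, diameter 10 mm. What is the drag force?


A = pi*(d/2)^2 = pi*(10/2000)^2 = 7.85398e-05 m^2
Fd = 0.5*Cd*rho*A*v^2 = 0.5*0.3*1.225*7.85398e-05*317^2 = 1.45 N

1.45 N


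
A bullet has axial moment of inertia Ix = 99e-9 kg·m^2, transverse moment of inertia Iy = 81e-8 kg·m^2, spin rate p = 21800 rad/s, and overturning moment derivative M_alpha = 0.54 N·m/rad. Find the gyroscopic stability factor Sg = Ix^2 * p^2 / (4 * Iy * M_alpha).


Sg = Ix^2 * p^2 / (4 * Iy * M_alpha) = (99e-9)^2 * 21800^2 / (4 * 81e-8 * 0.54) = 2.662

2.662


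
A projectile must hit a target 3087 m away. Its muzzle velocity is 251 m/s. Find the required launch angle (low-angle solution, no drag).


sin(2*theta) = R*g/v0^2 = 3087*9.81/251^2 = 0.480682, theta = arcsin(0.480682)/2 = 14.36°

14.36 degrees


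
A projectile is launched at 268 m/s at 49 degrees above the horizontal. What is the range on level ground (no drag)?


R = v0^2 * sin(2*theta) / g = 268^2 * sin(2*49°) / 9.81 = 7250 m

7250 m


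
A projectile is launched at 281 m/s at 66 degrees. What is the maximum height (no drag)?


H = (v0*sin(theta))^2 / (2g) = (281*sin(66°))^2 / (2*9.81) = 3359 m

3359 m


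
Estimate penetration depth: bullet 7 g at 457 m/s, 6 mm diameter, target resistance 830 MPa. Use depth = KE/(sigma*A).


A = pi*(d/2)^2 = pi*(6/2)^2 = 28.2743 mm^2
E = 0.5*m*v^2 = 0.5*0.007*457^2 = 730.971 J
depth = E/(sigma*A) = 730.971 J / (830 MPa * 28.2743 mm^2) = 730.971/(830 * 28.2743) m = 0.031148 m ≈ 31.15 mm

31.15 mm


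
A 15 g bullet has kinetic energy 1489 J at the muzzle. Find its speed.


v = sqrt(2*E/m) = sqrt(2*1489/0.015) = 445.6 m/s

445.6 m/s


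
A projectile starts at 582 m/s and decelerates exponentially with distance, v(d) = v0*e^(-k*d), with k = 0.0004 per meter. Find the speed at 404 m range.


v = v0*exp(-k*d) = 582*exp(-0.0004*404) = 495.2 m/s

495.2 m/s


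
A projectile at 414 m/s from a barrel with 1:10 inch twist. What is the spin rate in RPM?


twist_m = 10*0.0254 = 0.254 m
spin = v/twist = 414/0.254 = 1629.921 rev/s
RPM = spin*60 = 1629.921*60 ≈ 97795 RPM

97795 RPM


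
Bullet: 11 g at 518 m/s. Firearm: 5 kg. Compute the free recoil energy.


v_r = m_p*v_p/m_gun = 0.011*518/5 = 1.1396 m/s, E_r = 0.5*m_gun*v_r^2 = 0.5*5*1.1396^2 = 3.247 J

3.247 J


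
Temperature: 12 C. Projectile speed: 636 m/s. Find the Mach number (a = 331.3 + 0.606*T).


a = 331.3 + 0.606*(12) = 338.572 m/s
M = v/a = 636/338.572 = 1.878

1.878


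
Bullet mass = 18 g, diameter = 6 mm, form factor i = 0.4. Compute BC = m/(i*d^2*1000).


BC = m/(i*d^2*1000) = 18/(0.4 * 6^2 * 1000) = 0.00125

0.00125


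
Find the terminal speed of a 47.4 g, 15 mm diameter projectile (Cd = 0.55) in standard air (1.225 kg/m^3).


A = pi*(d/2)^2 = pi*(15/2000)^2 = 1.76715e-04 m^2
vt = sqrt(2mg/(Cd*rho*A)) = sqrt(2*0.0474*9.81/(0.55 * 1.225 * 1.76715e-04)) = 88.38 m/s

88.38 m/s


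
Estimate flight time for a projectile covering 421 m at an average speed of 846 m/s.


t = d/v = 421/846 = 0.4976 s

0.4976 s


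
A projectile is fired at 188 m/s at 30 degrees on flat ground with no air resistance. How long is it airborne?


T = 2*v0*sin(theta)/g = 2*188*sin(30°)/9.81 = 19.16 s

19.16 s


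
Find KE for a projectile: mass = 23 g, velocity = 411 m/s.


E = 0.5*m*v^2 = 0.5*0.023*411^2 = 1943 J

1943 J


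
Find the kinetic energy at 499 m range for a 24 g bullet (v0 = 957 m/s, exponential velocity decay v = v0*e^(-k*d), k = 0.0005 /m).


v = v0*exp(-k*d) = 957*exp(-0.0005*499) = 745.685 m/s
E = 0.5*m*v^2 = 0.5*0.024*745.685^2 = 6673 J

6673 J


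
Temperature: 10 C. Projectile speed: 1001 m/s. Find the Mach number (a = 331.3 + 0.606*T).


a = 331.3 + 0.606*(10) = 337.36 m/s
M = v/a = 1001/337.36 = 2.967

2.967


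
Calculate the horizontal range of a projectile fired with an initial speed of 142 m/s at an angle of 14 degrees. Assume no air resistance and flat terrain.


R = v0^2 * sin(2*theta) / g = 142^2 * sin(2*14°) / 9.81 = 965 m

965 m


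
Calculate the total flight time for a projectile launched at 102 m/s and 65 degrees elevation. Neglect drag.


T = 2*v0*sin(theta)/g = 2*102*sin(65°)/9.81 = 18.85 s

18.85 s


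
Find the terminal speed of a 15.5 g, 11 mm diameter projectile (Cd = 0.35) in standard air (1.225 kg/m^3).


A = pi*(d/2)^2 = pi*(11/2000)^2 = 9.50332e-05 m^2
vt = sqrt(2mg/(Cd*rho*A)) = sqrt(2*0.0155*9.81/(0.35 * 1.225 * 9.50332e-05)) = 86.39 m/s

86.39 m/s


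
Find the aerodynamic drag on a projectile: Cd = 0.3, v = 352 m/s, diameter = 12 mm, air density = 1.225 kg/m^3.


A = pi*(d/2)^2 = pi*(12/2000)^2 = 1.13097e-04 m^2
Fd = 0.5*Cd*rho*A*v^2 = 0.5*0.3*1.225*1.13097e-04*352^2 = 2.575 N

2.575 N


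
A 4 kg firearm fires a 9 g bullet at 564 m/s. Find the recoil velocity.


v_recoil = m_p * v_p / m_gun = 0.009 * 564 / 4 = 1.269 m/s

1.269 m/s


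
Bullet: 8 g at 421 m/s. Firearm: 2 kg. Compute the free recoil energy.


v_r = m_p*v_p/m_gun = 0.008*421/2 = 1.684 m/s, E_r = 0.5*m_gun*v_r^2 = 0.5*2*1.684^2 = 2.836 J

2.836 J


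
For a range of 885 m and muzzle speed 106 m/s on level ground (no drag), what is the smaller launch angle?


sin(2*theta) = R*g/v0^2 = 885*9.81/106^2 = 0.772682, theta = arcsin(0.772682)/2 = 25.3°

25.3 degrees


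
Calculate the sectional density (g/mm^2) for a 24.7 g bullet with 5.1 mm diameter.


SD = m/d^2 = 24.7/5.1^2 = 0.9496 g/mm^2

0.9496 g/mm^2


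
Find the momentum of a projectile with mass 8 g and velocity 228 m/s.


p = m*v = 0.008*228 = 1.824 kg·m/s

1.824 kg·m/s


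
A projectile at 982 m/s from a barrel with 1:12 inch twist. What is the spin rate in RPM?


twist_m = 12*0.0254 = 0.3048 m
spin = v/twist = 982/0.3048 = 3221.785 rev/s
RPM = spin*60 = 3221.785*60 ≈ 193307 RPM

193307 RPM


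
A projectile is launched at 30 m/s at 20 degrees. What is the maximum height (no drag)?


H = (v0*sin(theta))^2 / (2g) = (30*sin(20°))^2 / (2*9.81) = 5.366 m

5.366 m


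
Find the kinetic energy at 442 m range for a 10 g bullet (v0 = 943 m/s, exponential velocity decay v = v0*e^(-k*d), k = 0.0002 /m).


v = v0*exp(-k*d) = 943*exp(-0.0002*442) = 863.217 m/s
E = 0.5*m*v^2 = 0.5*0.01*863.217^2 = 3726 J

3726 J


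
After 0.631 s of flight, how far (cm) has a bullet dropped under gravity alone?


drop = 0.5*g*t^2 = 0.5*9.81*0.631^2 = 1.95298 m ≈ 195.3 cm

195.3 cm


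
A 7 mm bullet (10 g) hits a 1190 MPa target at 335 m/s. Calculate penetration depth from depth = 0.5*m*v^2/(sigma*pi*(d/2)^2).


A = pi*(d/2)^2 = pi*(7/2)^2 = 38.4845 mm^2
E = 0.5*m*v^2 = 0.5*0.01*335^2 = 561.125 J
depth = E/(sigma*A) = 561.125 J / (1190 MPa * 38.4845 mm^2) = 561.125/(1190 * 38.4845) m = 0.0122526 m ≈ 12.25 mm

12.25 mm


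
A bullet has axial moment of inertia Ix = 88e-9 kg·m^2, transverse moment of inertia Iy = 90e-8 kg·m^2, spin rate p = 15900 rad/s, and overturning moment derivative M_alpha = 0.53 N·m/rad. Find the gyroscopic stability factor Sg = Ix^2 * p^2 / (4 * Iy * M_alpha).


Sg = Ix^2 * p^2 / (4 * Iy * M_alpha) = (88e-9)^2 * 15900^2 / (4 * 90e-8 * 0.53) = 1.026

1.026


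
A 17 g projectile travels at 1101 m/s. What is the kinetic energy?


E = 0.5*m*v^2 = 0.5*0.017*1101^2 = 10304 J

10304 J


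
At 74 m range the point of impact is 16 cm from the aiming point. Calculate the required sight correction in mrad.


1 mrad subtends 1 cm per 10 m of range, so adj = error_cm / (dist_m / 10) = 16 / (74/10) = 2.162 mrad

2.162 mrad


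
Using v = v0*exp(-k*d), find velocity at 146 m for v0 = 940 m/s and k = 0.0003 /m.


v = v0*exp(-k*d) = 940*exp(-0.0003*146) = 899.7 m/s

899.7 m/s


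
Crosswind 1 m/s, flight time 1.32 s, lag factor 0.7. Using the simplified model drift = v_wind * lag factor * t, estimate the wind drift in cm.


drift = v_wind * lag * t = 1 * 0.7 * 1.32 = 0.924 m ≈ 92.4 cm

92.4 cm


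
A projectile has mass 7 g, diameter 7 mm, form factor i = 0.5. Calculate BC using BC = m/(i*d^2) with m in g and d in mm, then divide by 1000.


BC = m/(i*d^2*1000) = 7/(0.5 * 7^2 * 1000) = 0.0002857

0.0002857


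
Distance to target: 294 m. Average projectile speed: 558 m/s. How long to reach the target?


t = d/v = 294/558 = 0.5269 s

0.5269 s


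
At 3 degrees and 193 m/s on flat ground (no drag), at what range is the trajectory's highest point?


R = v0^2*sin(2*theta)/g = 193^2*sin(2*3°)/9.81 = 396.899 m
apex_dist = R/2 = 396.899/2 = 198.4 m

198.4 m


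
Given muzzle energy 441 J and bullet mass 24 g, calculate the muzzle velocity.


v = sqrt(2*E/m) = sqrt(2*441/0.024) = 191.7 m/s

191.7 m/s


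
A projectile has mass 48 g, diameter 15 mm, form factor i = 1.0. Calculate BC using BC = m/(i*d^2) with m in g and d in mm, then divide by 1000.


BC = m/(i*d^2*1000) = 48/(1.0 * 15^2 * 1000) = 0.0002133

0.0002133


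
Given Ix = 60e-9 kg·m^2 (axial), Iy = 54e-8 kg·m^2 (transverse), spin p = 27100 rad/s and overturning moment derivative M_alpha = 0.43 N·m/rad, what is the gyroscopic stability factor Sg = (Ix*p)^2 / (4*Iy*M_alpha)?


Sg = Ix^2 * p^2 / (4 * Iy * M_alpha) = (60e-9)^2 * 27100^2 / (4 * 54e-8 * 0.43) = 2.847

2.847


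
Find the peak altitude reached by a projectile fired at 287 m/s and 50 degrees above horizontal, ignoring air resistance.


H = (v0*sin(theta))^2 / (2g) = (287*sin(50°))^2 / (2*9.81) = 2464 m

2464 m


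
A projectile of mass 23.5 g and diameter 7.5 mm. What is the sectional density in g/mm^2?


SD = m/d^2 = 23.5/7.5^2 = 0.4178 g/mm^2

0.4178 g/mm^2


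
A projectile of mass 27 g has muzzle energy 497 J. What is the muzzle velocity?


v = sqrt(2*E/m) = sqrt(2*497/0.027) = 191.9 m/s

191.9 m/s


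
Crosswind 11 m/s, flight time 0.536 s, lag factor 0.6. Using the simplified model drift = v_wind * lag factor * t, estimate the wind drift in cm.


drift = v_wind * lag * t = 11 * 0.6 * 0.536 = 3.5376 m ≈ 353.8 cm

353.8 cm


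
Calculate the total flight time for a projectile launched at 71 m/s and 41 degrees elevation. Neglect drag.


T = 2*v0*sin(theta)/g = 2*71*sin(41°)/9.81 = 9.496 s

9.496 s


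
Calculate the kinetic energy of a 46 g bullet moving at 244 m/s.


E = 0.5*m*v^2 = 0.5*0.046*244^2 = 1369 J

1369 J


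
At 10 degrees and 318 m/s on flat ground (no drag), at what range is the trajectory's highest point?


R = v0^2*sin(2*theta)/g = 318^2*sin(2*10°)/9.81 = 3525.63 m
apex_dist = R/2 = 3525.63/2 = 1763 m

1763 m


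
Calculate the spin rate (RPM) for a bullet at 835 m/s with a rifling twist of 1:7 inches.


twist_m = 7*0.0254 = 0.1778 m
spin = v/twist = 835/0.1778 = 4696.288 rev/s
RPM = spin*60 = 4696.288*60 ≈ 281777 RPM

281777 RPM


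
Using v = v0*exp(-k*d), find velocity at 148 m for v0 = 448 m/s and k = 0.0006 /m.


v = v0*exp(-k*d) = 448*exp(-0.0006*148) = 409.9 m/s

409.9 m/s


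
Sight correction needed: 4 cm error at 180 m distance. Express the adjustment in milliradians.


1 mrad subtends 1 cm per 10 m of range, so adj = error_cm / (dist_m / 10) = 4 / (180/10) = 0.2222 mrad

0.2222 mrad


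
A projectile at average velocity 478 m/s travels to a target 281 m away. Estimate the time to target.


t = d/v = 281/478 = 0.5879 s

0.5879 s


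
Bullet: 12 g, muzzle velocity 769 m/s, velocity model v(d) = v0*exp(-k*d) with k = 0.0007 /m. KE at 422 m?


v = v0*exp(-k*d) = 769*exp(-0.0007*422) = 572.316 m/s
E = 0.5*m*v^2 = 0.5*0.012*572.316^2 = 1965 J

1965 J


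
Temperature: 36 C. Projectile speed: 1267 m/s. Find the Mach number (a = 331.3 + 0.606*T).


a = 331.3 + 0.606*(36) = 353.116 m/s
M = v/a = 1267/353.116 = 3.588

3.588


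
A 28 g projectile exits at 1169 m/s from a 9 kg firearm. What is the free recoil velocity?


v_recoil = m_p * v_p / m_gun = 0.028 * 1169 / 9 = 3.637 m/s

3.637 m/s


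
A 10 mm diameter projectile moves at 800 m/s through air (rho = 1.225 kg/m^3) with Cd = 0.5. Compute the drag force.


A = pi*(d/2)^2 = pi*(10/2000)^2 = 7.85398e-05 m^2
Fd = 0.5*Cd*rho*A*v^2 = 0.5*0.5*1.225*7.85398e-05*800^2 = 15.39 N

15.39 N


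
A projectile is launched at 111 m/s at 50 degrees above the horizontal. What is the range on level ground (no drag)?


R = v0^2 * sin(2*theta) / g = 111^2 * sin(2*50°) / 9.81 = 1237 m

1237 m


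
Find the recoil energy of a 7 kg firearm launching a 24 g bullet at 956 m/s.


v_r = m_p*v_p/m_gun = 0.024*956/7 = 3.27771 m/s, E_r = 0.5*m_gun*v_r^2 = 0.5*7*3.27771^2 = 37.6 J

37.6 J


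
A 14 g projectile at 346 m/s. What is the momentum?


p = m*v = 0.014*346 = 4.844 kg·m/s

4.844 kg·m/s


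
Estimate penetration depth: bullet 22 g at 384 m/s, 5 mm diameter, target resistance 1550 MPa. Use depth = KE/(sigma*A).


A = pi*(d/2)^2 = pi*(5/2)^2 = 19.635 mm^2
E = 0.5*m*v^2 = 0.5*0.022*384^2 = 1622.02 J
depth = E/(sigma*A) = 1622.02 J / (1550 MPa * 19.635 mm^2) = 1622.02/(1550 * 19.635) m = 0.0532959 m ≈ 53.3 mm

53.3 mm


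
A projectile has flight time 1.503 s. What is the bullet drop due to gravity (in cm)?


drop = 0.5*g*t^2 = 0.5*9.81*1.503^2 = 11.0804 m ≈ 1108 cm

1108 cm


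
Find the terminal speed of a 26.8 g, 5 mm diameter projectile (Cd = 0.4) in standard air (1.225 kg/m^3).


A = pi*(d/2)^2 = pi*(5/2000)^2 = 1.96350e-05 m^2
vt = sqrt(2mg/(Cd*rho*A)) = sqrt(2*0.0268*9.81/(0.4 * 1.225 * 1.96350e-05)) = 233.8 m/s

233.8 m/s


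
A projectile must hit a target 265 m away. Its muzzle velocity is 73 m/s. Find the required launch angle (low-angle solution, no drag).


sin(2*theta) = R*g/v0^2 = 265*9.81/73^2 = 0.487831, theta = arcsin(0.487831)/2 = 14.6°

14.6 degrees


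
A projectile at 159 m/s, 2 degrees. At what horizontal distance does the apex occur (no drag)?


R = v0^2*sin(2*theta)/g = 159^2*sin(2*2°)/9.81 = 179.767 m
apex_dist = R/2 = 179.767/2 = 89.88 m

89.88 m


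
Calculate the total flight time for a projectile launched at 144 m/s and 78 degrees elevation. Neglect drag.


T = 2*v0*sin(theta)/g = 2*144*sin(78°)/9.81 = 28.72 s

28.72 s


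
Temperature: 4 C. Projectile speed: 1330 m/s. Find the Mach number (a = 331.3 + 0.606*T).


a = 331.3 + 0.606*(4) = 333.724 m/s
M = v/a = 1330/333.724 = 3.985

3.985


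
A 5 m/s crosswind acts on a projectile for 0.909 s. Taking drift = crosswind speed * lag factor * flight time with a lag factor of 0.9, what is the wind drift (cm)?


drift = v_wind * lag * t = 5 * 0.9 * 0.909 = 4.0905 m ≈ 409.1 cm

409.1 cm


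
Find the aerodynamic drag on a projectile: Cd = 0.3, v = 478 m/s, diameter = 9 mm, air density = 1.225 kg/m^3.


A = pi*(d/2)^2 = pi*(9/2000)^2 = 6.36173e-05 m^2
Fd = 0.5*Cd*rho*A*v^2 = 0.5*0.3*1.225*6.36173e-05*478^2 = 2.671 N

2.671 N


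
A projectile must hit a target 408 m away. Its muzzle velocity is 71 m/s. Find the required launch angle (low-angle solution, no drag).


sin(2*theta) = R*g/v0^2 = 408*9.81/71^2 = 0.793985, theta = arcsin(0.793985)/2 = 26.28°

26.28 degrees


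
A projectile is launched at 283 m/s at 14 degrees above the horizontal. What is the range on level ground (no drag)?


R = v0^2 * sin(2*theta) / g = 283^2 * sin(2*14°) / 9.81 = 3833 m

3833 m


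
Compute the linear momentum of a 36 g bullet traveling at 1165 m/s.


p = m*v = 0.036*1165 = 41.94 kg·m/s

41.94 kg·m/s


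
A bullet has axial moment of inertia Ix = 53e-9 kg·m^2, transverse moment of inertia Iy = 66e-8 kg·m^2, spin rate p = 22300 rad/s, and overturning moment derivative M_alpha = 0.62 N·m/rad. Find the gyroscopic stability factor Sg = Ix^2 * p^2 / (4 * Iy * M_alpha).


Sg = Ix^2 * p^2 / (4 * Iy * M_alpha) = (53e-9)^2 * 22300^2 / (4 * 66e-8 * 0.62) = 0.8534

0.8534


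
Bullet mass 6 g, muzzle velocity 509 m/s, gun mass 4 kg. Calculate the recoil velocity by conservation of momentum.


v_recoil = m_p * v_p / m_gun = 0.006 * 509 / 4 = 0.7635 m/s

0.7635 m/s


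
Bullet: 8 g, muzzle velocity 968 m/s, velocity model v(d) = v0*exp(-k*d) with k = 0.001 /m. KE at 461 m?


v = v0*exp(-k*d) = 968*exp(-0.001*461) = 610.472 m/s
E = 0.5*m*v^2 = 0.5*0.008*610.472^2 = 1491 J

1491 J


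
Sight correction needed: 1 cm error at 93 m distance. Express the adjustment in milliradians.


1 mrad subtends 1 cm per 10 m of range, so adj = error_cm / (dist_m / 10) = 1 / (93/10) = 0.1075 mrad

0.1075 mrad


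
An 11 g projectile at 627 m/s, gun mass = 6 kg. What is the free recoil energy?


v_r = m_p*v_p/m_gun = 0.011*627/6 = 1.1495 m/s, E_r = 0.5*m_gun*v_r^2 = 0.5*6*1.1495^2 = 3.964 J

3.964 J


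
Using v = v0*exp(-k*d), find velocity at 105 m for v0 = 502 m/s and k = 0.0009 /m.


v = v0*exp(-k*d) = 502*exp(-0.0009*105) = 456.7 m/s

456.7 m/s


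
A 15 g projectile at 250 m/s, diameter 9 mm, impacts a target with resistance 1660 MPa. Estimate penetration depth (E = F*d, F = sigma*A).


A = pi*(d/2)^2 = pi*(9/2)^2 = 63.6173 mm^2
E = 0.5*m*v^2 = 0.5*0.015*250^2 = 468.75 J
depth = E/(sigma*A) = 468.75 J / (1660 MPa * 63.6173 mm^2) = 468.75/(1660 * 63.6173) m = 0.00443873 m ≈ 4.439 mm

4.439 mm


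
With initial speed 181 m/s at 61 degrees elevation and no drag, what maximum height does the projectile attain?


H = (v0*sin(theta))^2 / (2g) = (181*sin(61°))^2 / (2*9.81) = 1277 m

1277 m


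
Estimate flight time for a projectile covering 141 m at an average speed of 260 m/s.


t = d/v = 141/260 = 0.5423 s

0.5423 s


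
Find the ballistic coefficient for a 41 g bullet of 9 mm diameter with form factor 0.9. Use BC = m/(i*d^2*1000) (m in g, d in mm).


BC = m/(i*d^2*1000) = 41/(0.9 * 9^2 * 1000) = 0.0005624

0.0005624


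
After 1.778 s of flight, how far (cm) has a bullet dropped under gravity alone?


drop = 0.5*g*t^2 = 0.5*9.81*1.778^2 = 15.5061 m ≈ 1551 cm

1551 cm


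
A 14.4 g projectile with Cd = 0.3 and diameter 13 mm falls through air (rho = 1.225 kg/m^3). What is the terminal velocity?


A = pi*(d/2)^2 = pi*(13/2000)^2 = 1.32732e-04 m^2
vt = sqrt(2mg/(Cd*rho*A)) = sqrt(2*0.0144*9.81/(0.3 * 1.225 * 1.32732e-04)) = 76.11 m/s

76.11 m/s


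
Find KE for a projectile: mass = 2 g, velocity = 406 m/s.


E = 0.5*m*v^2 = 0.5*0.002*406^2 = 164.8 J

164.8 J


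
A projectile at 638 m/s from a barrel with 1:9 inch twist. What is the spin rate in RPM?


twist_m = 9*0.0254 = 0.2286 m
spin = v/twist = 638/0.2286 = 2790.901 rev/s
RPM = spin*60 = 2790.901*60 ≈ 167454 RPM

167454 RPM


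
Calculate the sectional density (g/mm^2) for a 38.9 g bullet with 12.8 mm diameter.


SD = m/d^2 = 38.9/12.8^2 = 0.2374 g/mm^2

0.2374 g/mm^2


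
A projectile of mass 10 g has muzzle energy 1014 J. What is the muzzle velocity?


v = sqrt(2*E/m) = sqrt(2*1014/0.01) = 450.3 m/s

450.3 m/s


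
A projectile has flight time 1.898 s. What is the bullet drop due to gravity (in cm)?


drop = 0.5*g*t^2 = 0.5*9.81*1.898^2 = 17.6698 m ≈ 1767 cm

1767 cm


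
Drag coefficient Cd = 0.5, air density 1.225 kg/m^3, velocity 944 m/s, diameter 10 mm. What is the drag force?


A = pi*(d/2)^2 = pi*(10/2000)^2 = 7.85398e-05 m^2
Fd = 0.5*Cd*rho*A*v^2 = 0.5*0.5*1.225*7.85398e-05*944^2 = 21.43 N

21.43 N


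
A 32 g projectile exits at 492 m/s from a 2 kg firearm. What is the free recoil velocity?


v_recoil = m_p * v_p / m_gun = 0.032 * 492 / 2 = 7.872 m/s

7.872 m/s


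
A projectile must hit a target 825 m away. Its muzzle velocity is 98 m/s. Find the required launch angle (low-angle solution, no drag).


sin(2*theta) = R*g/v0^2 = 825*9.81/98^2 = 0.842696, theta = arcsin(0.842696)/2 = 28.71°

28.71 degrees


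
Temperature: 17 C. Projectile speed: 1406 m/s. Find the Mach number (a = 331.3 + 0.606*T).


a = 331.3 + 0.606*(17) = 341.602 m/s
M = v/a = 1406/341.602 = 4.116

4.116


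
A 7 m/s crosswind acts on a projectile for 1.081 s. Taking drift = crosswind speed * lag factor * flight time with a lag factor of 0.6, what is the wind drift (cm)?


drift = v_wind * lag * t = 7 * 0.6 * 1.081 = 4.5402 m ≈ 454 cm

454 cm


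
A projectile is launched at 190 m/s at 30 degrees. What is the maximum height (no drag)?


H = (v0*sin(theta))^2 / (2g) = (190*sin(30°))^2 / (2*9.81) = 460 m

460 m


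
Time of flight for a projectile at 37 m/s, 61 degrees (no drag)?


T = 2*v0*sin(theta)/g = 2*37*sin(61°)/9.81 = 6.598 s

6.598 s


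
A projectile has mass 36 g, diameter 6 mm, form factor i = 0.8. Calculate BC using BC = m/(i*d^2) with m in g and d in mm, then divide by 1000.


BC = m/(i*d^2*1000) = 36/(0.8 * 6^2 * 1000) = 0.00125

0.00125


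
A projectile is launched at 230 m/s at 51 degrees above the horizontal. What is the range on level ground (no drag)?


R = v0^2 * sin(2*theta) / g = 230^2 * sin(2*51°) / 9.81 = 5275 m

5275 m


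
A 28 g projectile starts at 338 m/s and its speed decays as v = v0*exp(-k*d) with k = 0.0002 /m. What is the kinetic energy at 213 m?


v = v0*exp(-k*d) = 338*exp(-0.0002*213) = 323.904 m/s
E = 0.5*m*v^2 = 0.5*0.028*323.904^2 = 1469 J

1469 J


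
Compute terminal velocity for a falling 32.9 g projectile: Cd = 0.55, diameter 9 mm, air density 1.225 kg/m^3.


A = pi*(d/2)^2 = pi*(9/2000)^2 = 6.36173e-05 m^2
vt = sqrt(2mg/(Cd*rho*A)) = sqrt(2*0.0329*9.81/(0.55 * 1.225 * 6.36173e-05)) = 122.7 m/s

122.7 m/s


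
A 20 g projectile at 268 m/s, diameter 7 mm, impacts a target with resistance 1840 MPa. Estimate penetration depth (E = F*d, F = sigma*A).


A = pi*(d/2)^2 = pi*(7/2)^2 = 38.4845 mm^2
E = 0.5*m*v^2 = 0.5*0.02*268^2 = 718.24 J
depth = E/(sigma*A) = 718.24 J / (1840 MPa * 38.4845 mm^2) = 718.24/(1840 * 38.4845) m = 0.010143 m ≈ 10.14 mm

10.14 mm


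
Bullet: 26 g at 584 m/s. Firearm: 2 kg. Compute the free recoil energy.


v_r = m_p*v_p/m_gun = 0.026*584/2 = 7.592 m/s, E_r = 0.5*m_gun*v_r^2 = 0.5*2*7.592^2 = 57.64 J

57.64 J


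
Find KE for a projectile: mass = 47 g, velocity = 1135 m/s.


E = 0.5*m*v^2 = 0.5*0.047*1135^2 = 30273 J

30273 J


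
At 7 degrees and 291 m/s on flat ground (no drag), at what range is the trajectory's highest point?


R = v0^2*sin(2*theta)/g = 291^2*sin(2*7°)/9.81 = 2088.3 m
apex_dist = R/2 = 2088.3/2 = 1044 m

1044 m


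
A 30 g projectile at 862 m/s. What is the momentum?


p = m*v = 0.03*862 = 25.86 kg·m/s

25.86 kg·m/s


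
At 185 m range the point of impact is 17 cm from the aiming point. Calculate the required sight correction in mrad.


1 mrad subtends 1 cm per 10 m of range, so adj = error_cm / (dist_m / 10) = 17 / (185/10) = 0.9189 mrad

0.9189 mrad


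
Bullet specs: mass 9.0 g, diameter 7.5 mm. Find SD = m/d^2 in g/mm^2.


SD = m/d^2 = 9.0/7.5^2 = 0.16 g/mm^2

0.16 g/mm^2


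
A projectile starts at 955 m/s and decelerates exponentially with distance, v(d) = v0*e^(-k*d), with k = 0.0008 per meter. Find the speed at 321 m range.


v = v0*exp(-k*d) = 955*exp(-0.0008*321) = 738.7 m/s

738.7 m/s


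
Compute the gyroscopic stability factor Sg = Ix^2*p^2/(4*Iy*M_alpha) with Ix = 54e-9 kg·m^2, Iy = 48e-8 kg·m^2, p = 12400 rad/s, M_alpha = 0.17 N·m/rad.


Sg = Ix^2 * p^2 / (4 * Iy * M_alpha) = (54e-9)^2 * 12400^2 / (4 * 48e-8 * 0.17) = 1.374

1.374


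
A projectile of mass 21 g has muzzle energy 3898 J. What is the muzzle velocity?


v = sqrt(2*E/m) = sqrt(2*3898/0.021) = 609.3 m/s

609.3 m/s


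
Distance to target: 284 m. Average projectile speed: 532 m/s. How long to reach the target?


t = d/v = 284/532 = 0.5338 s

0.5338 s


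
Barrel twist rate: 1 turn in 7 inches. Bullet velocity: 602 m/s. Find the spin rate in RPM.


twist_m = 7*0.0254 = 0.1778 m
spin = v/twist = 602/0.1778 = 3385.827 rev/s
RPM = spin*60 = 3385.827*60 ≈ 203150 RPM

203150 RPM


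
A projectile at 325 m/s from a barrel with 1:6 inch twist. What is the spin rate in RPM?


twist_m = 6*0.0254 = 0.1524 m
spin = v/twist = 325/0.1524 = 2132.546 rev/s
RPM = spin*60 = 2132.546*60 ≈ 127953 RPM

127953 RPM


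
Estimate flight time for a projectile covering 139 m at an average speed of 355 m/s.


t = d/v = 139/355 = 0.3915 s

0.3915 s


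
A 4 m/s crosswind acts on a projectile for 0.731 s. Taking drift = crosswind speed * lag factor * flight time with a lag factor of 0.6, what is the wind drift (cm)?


drift = v_wind * lag * t = 4 * 0.6 * 0.731 = 1.7544 m ≈ 175.4 cm

175.4 cm


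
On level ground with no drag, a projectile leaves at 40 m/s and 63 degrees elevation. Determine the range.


R = v0^2 * sin(2*theta) / g = 40^2 * sin(2*63°) / 9.81 = 131.9 m

131.9 m


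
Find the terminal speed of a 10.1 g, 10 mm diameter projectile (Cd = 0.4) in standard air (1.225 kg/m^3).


A = pi*(d/2)^2 = pi*(10/2000)^2 = 7.85398e-05 m^2
vt = sqrt(2mg/(Cd*rho*A)) = sqrt(2*0.0101*9.81/(0.4 * 1.225 * 7.85398e-05)) = 71.76 m/s

71.76 m/s


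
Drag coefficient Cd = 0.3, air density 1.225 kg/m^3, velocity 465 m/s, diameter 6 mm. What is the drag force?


A = pi*(d/2)^2 = pi*(6/2000)^2 = 2.82743e-05 m^2
Fd = 0.5*Cd*rho*A*v^2 = 0.5*0.3*1.225*2.82743e-05*465^2 = 1.123 N

1.123 N


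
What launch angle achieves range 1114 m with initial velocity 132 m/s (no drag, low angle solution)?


sin(2*theta) = R*g/v0^2 = 1114*9.81/132^2 = 0.6272, theta = arcsin(0.6272)/2 = 19.42°

19.42 degrees


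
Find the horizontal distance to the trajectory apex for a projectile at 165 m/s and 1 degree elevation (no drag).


R = v0^2*sin(2*theta)/g = 165^2*sin(2*1°)/9.81 = 96.8541 m
apex_dist = R/2 = 96.8541/2 = 48.43 m

48.43 m


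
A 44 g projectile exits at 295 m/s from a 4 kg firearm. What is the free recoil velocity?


v_recoil = m_p * v_p / m_gun = 0.044 * 295 / 4 = 3.245 m/s

3.245 m/s


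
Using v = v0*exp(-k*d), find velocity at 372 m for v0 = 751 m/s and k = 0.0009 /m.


v = v0*exp(-k*d) = 751*exp(-0.0009*372) = 537.3 m/s

537.3 m/s


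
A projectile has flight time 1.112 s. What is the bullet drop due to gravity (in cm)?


drop = 0.5*g*t^2 = 0.5*9.81*1.112^2 = 6.06525 m ≈ 606.5 cm

606.5 cm


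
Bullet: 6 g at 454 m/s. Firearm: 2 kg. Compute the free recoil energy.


v_r = m_p*v_p/m_gun = 0.006*454/2 = 1.362 m/s, E_r = 0.5*m_gun*v_r^2 = 0.5*2*1.362^2 = 1.855 J

1.855 J


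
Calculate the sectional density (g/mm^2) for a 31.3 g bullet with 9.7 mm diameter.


SD = m/d^2 = 31.3/9.7^2 = 0.3327 g/mm^2

0.3327 g/mm^2


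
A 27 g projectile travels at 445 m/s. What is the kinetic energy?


E = 0.5*m*v^2 = 0.5*0.027*445^2 = 2673 J

2673 J


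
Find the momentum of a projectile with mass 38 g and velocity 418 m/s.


p = m*v = 0.038*418 = 15.88 kg·m/s

15.88 kg·m/s


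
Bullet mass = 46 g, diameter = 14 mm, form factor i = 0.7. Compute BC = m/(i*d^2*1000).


BC = m/(i*d^2*1000) = 46/(0.7 * 14^2 * 1000) = 0.0003353

0.0003353


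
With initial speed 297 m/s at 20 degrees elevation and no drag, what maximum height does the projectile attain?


H = (v0*sin(theta))^2 / (2g) = (297*sin(20°))^2 / (2*9.81) = 525.9 m

525.9 m


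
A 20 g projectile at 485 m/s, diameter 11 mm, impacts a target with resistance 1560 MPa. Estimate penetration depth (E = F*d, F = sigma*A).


A = pi*(d/2)^2 = pi*(11/2)^2 = 95.0332 mm^2
E = 0.5*m*v^2 = 0.5*0.02*485^2 = 2352.25 J
depth = E/(sigma*A) = 2352.25 J / (1560 MPa * 95.0332 mm^2) = 2352.25/(1560 * 95.0332) m = 0.0158666 m ≈ 15.87 mm

15.87 mm


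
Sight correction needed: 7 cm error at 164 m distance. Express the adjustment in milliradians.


1 mrad subtends 1 cm per 10 m of range, so adj = error_cm / (dist_m / 10) = 7 / (164/10) = 0.4268 mrad

0.4268 mrad


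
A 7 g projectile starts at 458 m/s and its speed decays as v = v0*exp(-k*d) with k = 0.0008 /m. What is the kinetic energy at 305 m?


v = v0*exp(-k*d) = 458*exp(-0.0008*305) = 358.837 m/s
E = 0.5*m*v^2 = 0.5*0.007*358.837^2 = 450.7 J

450.7 J


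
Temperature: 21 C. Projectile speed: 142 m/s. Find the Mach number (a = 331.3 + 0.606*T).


a = 331.3 + 0.606*(21) = 344.026 m/s
M = v/a = 142/344.026 = 0.4128

0.4128


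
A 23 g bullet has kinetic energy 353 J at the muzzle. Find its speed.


v = sqrt(2*E/m) = sqrt(2*353/0.023) = 175.2 m/s

175.2 m/s


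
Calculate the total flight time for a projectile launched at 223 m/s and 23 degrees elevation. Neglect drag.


T = 2*v0*sin(theta)/g = 2*223*sin(23°)/9.81 = 17.76 s

17.76 s


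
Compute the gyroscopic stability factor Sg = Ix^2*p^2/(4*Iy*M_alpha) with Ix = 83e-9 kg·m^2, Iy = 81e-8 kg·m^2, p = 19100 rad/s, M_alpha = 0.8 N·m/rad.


Sg = Ix^2 * p^2 / (4 * Iy * M_alpha) = (83e-9)^2 * 19100^2 / (4 * 81e-8 * 0.8) = 0.9696

0.9696


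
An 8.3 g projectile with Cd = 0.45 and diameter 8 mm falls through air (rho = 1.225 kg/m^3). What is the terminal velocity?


A = pi*(d/2)^2 = pi*(8/2000)^2 = 5.02655e-05 m^2
vt = sqrt(2mg/(Cd*rho*A)) = sqrt(2*0.0083*9.81/(0.45 * 1.225 * 5.02655e-05)) = 76.66 m/s

76.66 m/s


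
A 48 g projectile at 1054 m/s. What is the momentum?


p = m*v = 0.048*1054 = 50.59 kg·m/s

50.59 kg·m/s


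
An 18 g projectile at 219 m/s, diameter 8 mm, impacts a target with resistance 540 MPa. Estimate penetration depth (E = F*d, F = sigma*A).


A = pi*(d/2)^2 = pi*(8/2)^2 = 50.2655 mm^2
E = 0.5*m*v^2 = 0.5*0.018*219^2 = 431.649 J
depth = E/(sigma*A) = 431.649 J / (540 MPa * 50.2655 mm^2) = 431.649/(540 * 50.2655) m = 0.0159026 m ≈ 15.9 mm

15.9 mm


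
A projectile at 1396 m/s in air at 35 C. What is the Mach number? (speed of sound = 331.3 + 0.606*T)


a = 331.3 + 0.606*(35) = 352.51 m/s
M = v/a = 1396/352.51 = 3.96

3.96


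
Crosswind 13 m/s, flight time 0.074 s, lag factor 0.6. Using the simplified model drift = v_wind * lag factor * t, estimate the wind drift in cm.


drift = v_wind * lag * t = 13 * 0.6 * 0.074 = 0.5772 m ≈ 57.72 cm

57.72 cm


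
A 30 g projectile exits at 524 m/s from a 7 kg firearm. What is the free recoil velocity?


v_recoil = m_p * v_p / m_gun = 0.03 * 524 / 7 = 2.246 m/s

2.246 m/s


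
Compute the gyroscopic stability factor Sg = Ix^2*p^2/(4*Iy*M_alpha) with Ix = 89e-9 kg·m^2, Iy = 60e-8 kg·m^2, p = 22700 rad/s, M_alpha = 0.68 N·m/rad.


Sg = Ix^2 * p^2 / (4 * Iy * M_alpha) = (89e-9)^2 * 22700^2 / (4 * 60e-8 * 0.68) = 2.501

2.501


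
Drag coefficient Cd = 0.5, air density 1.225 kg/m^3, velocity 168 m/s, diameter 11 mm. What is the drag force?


A = pi*(d/2)^2 = pi*(11/2000)^2 = 9.50332e-05 m^2
Fd = 0.5*Cd*rho*A*v^2 = 0.5*0.5*1.225*9.50332e-05*168^2 = 0.8214 N

0.8214 N


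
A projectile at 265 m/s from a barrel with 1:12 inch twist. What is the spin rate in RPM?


twist_m = 12*0.0254 = 0.3048 m
spin = v/twist = 265/0.3048 = 869.4226 rev/s
RPM = spin*60 = 869.4226*60 ≈ 52165 RPM

52165 RPM


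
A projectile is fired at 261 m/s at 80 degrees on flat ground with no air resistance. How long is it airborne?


T = 2*v0*sin(theta)/g = 2*261*sin(80°)/9.81 = 52.4 s

52.4 s


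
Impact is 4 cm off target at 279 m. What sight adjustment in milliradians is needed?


1 mrad subtends 1 cm per 10 m of range, so adj = error_cm / (dist_m / 10) = 4 / (279/10) = 0.1434 mrad

0.1434 mrad


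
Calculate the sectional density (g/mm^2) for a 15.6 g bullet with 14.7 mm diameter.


SD = m/d^2 = 15.6/14.7^2 = 0.07219 g/mm^2

0.07219 g/mm^2


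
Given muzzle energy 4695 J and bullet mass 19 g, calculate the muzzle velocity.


v = sqrt(2*E/m) = sqrt(2*4695/0.019) = 703 m/s

703 m/s


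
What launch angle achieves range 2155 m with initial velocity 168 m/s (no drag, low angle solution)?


sin(2*theta) = R*g/v0^2 = 2155*9.81/168^2 = 0.749027, theta = arcsin(0.749027)/2 = 24.25°

24.25 degrees


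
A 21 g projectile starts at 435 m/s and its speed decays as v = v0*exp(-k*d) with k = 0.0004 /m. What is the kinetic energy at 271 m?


v = v0*exp(-k*d) = 435*exp(-0.0004*271) = 390.312 m/s
E = 0.5*m*v^2 = 0.5*0.021*390.312^2 = 1600 J

1600 J


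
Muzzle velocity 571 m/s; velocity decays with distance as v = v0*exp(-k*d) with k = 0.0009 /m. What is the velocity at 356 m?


v = v0*exp(-k*d) = 571*exp(-0.0009*356) = 414.5 m/s

414.5 m/s


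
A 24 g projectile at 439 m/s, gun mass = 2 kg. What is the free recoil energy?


v_r = m_p*v_p/m_gun = 0.024*439/2 = 5.268 m/s, E_r = 0.5*m_gun*v_r^2 = 0.5*2*5.268^2 = 27.75 J

27.75 J


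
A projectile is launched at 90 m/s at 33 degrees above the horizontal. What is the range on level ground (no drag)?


R = v0^2 * sin(2*theta) / g = 90^2 * sin(2*33°) / 9.81 = 754.3 m

754.3 m


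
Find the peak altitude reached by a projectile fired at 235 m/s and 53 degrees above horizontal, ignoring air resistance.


H = (v0*sin(theta))^2 / (2g) = (235*sin(53°))^2 / (2*9.81) = 1795 m

1795 m


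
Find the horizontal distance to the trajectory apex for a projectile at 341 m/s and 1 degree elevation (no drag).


R = v0^2*sin(2*theta)/g = 341^2*sin(2*1°)/9.81 = 413.675 m
apex_dist = R/2 = 413.675/2 = 206.8 m

206.8 m


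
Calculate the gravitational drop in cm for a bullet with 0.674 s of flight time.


drop = 0.5*g*t^2 = 0.5*9.81*0.674^2 = 2.22822 m ≈ 222.8 cm

222.8 cm


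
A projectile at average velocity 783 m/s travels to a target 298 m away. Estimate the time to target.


t = d/v = 298/783 = 0.3806 s

0.3806 s


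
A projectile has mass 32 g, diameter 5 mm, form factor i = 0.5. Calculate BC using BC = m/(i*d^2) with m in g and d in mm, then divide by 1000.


BC = m/(i*d^2*1000) = 32/(0.5 * 5^2 * 1000) = 0.00256

0.00256


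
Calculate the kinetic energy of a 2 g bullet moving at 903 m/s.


E = 0.5*m*v^2 = 0.5*0.002*903^2 = 815.4 J

815.4 J


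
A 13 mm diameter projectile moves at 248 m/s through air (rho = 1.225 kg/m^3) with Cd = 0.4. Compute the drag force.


A = pi*(d/2)^2 = pi*(13/2000)^2 = 1.32732e-04 m^2
Fd = 0.5*Cd*rho*A*v^2 = 0.5*0.4*1.225*1.32732e-04*248^2 = 2 N

2 N


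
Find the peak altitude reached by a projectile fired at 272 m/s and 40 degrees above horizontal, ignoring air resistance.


H = (v0*sin(theta))^2 / (2g) = (272*sin(40°))^2 / (2*9.81) = 1558 m

1558 m


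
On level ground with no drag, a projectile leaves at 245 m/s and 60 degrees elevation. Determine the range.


R = v0^2 * sin(2*theta) / g = 245^2 * sin(2*60°) / 9.81 = 5299 m

5299 m


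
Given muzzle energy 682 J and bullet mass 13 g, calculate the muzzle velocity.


v = sqrt(2*E/m) = sqrt(2*682/0.013) = 323.9 m/s

323.9 m/s


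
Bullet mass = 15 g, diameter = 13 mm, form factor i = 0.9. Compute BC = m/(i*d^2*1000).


BC = m/(i*d^2*1000) = 15/(0.9 * 13^2 * 1000) = 9.862e-05

9.862e-05


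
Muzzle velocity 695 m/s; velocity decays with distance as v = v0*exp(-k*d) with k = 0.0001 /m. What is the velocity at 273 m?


v = v0*exp(-k*d) = 695*exp(-0.0001*273) = 676.3 m/s

676.3 m/s


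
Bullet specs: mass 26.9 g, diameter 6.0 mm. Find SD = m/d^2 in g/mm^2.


SD = m/d^2 = 26.9/6.0^2 = 0.7472 g/mm^2

0.7472 g/mm^2


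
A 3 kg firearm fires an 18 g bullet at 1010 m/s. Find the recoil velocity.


v_recoil = m_p * v_p / m_gun = 0.018 * 1010 / 3 = 6.06 m/s

6.06 m/s


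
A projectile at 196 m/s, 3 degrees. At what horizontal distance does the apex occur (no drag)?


R = v0^2*sin(2*theta)/g = 196^2*sin(2*3°)/9.81 = 409.334 m
apex_dist = R/2 = 409.334/2 = 204.7 m

204.7 m


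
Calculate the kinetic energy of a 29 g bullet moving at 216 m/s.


E = 0.5*m*v^2 = 0.5*0.029*216^2 = 676.5 J

676.5 J


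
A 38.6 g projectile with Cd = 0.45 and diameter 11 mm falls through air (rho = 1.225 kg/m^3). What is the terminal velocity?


A = pi*(d/2)^2 = pi*(11/2000)^2 = 9.50332e-05 m^2
vt = sqrt(2mg/(Cd*rho*A)) = sqrt(2*0.0386*9.81/(0.45 * 1.225 * 9.50332e-05)) = 120.2 m/s

120.2 m/s


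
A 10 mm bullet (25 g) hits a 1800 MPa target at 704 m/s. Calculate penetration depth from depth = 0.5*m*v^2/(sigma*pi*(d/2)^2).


A = pi*(d/2)^2 = pi*(10/2)^2 = 78.5398 mm^2
E = 0.5*m*v^2 = 0.5*0.025*704^2 = 6195.2 J
depth = E/(sigma*A) = 6195.2 J / (1800 MPa * 78.5398 mm^2) = 6195.2/(1800 * 78.5398) m = 0.0438221 m ≈ 43.82 mm

43.82 mm


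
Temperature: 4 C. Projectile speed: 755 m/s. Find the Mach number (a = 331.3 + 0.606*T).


a = 331.3 + 0.606*(4) = 333.724 m/s
M = v/a = 755/333.724 = 2.262

2.262


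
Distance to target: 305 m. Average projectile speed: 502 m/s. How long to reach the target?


t = d/v = 305/502 = 0.6076 s

0.6076 s


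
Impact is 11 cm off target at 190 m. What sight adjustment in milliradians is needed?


1 mrad subtends 1 cm per 10 m of range, so adj = error_cm / (dist_m / 10) = 11 / (190/10) = 0.5789 mrad

0.5789 mrad


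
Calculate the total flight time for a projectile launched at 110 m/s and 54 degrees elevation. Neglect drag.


T = 2*v0*sin(theta)/g = 2*110*sin(54°)/9.81 = 18.14 s

18.14 s


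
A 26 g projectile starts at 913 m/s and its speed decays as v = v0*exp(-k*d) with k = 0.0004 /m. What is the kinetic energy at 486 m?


v = v0*exp(-k*d) = 913*exp(-0.0004*486) = 751.699 m/s
E = 0.5*m*v^2 = 0.5*0.026*751.699^2 = 7346 J

7346 J


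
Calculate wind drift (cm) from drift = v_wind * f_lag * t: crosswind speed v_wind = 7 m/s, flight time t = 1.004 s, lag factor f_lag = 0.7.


drift = v_wind * lag * t = 7 * 0.7 * 1.004 = 4.9196 m ≈ 492 cm

492 cm


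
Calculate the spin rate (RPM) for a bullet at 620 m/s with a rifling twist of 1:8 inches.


twist_m = 8*0.0254 = 0.2032 m
spin = v/twist = 620/0.2032 = 3051.181 rev/s
RPM = spin*60 = 3051.181*60 ≈ 183071 RPM

183071 RPM


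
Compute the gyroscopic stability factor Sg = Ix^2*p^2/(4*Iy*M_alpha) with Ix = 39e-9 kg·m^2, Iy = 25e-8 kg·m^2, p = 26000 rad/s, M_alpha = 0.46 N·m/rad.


Sg = Ix^2 * p^2 / (4 * Iy * M_alpha) = (39e-9)^2 * 26000^2 / (4 * 25e-8 * 0.46) = 2.235

2.235


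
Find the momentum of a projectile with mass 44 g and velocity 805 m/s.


p = m*v = 0.044*805 = 35.42 kg·m/s

35.42 kg·m/s


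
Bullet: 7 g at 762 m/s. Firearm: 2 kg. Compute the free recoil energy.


v_r = m_p*v_p/m_gun = 0.007*762/2 = 2.667 m/s, E_r = 0.5*m_gun*v_r^2 = 0.5*2*2.667^2 = 7.113 J

7.113 J
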